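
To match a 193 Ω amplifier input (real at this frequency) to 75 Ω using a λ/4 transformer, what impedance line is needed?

Z_qwt ≈ 120 Ω

Z_qwt = √(Z_0·R_L) = √(75 × 193) = √14480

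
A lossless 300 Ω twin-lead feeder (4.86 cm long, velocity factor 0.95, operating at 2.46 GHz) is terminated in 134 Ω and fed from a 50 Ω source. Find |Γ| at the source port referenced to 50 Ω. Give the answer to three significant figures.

λ = v/f = 0.95·c / 2.46 GHz = 0.116 m
βl = 2π·l/λ = 2π × 0.419 = 151°
tan(βl) = -0.554
Z_in = Z_0·(Z_L + jZ_0·tanβl)/(Z_0 + jZ_L·tanβl) = 165 − j125 Ω
Γ_s = (Z_in − Z_s)/(Z_in + Z_s) = (115 − j125)/(215 − j125), |Γ_s| = 0.684

|Γ| ≈ 0.684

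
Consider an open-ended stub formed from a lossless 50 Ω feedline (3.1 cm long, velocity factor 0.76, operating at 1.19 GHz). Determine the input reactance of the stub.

λ = v/f = 0.76·c / 1.19 GHz = 0.192 m
βl = 2π·l/λ = 2π × 0.162 = 58.2°
tan(βl) = 1.62
For an open-ended stub, Z_in = −jZ_0·cot(βl) = −jZ_0/tan(βl)

X_in ≈ -30.9 Ω (capacitive)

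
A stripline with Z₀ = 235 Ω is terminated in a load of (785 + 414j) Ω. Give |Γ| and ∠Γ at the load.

Γ = (Z_L − Z_0)/(Z_L + Z_0) = (550 + j414)/(1020 + j414)
|Γ| = 688/1100 = 0.625

Γ ≈ 0.625 ∠ 14.9°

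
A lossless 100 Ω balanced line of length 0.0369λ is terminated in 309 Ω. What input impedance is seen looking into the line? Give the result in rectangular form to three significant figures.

Z_in ≈ 213 − j132 Ω

βl = 2π × 0.0369 = 13.3°
tan(βl) = tan(13.3°) = 0.236
Z_in = Z_0·(Z_L + jZ_0·tanβl)/(Z_0 + jZ_L·tanβl)
     = 100·(309 + j23.6)/(100 + j73)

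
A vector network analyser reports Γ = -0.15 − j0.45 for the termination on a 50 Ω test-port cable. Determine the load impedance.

Z_L = Z_0·(1 + Γ)/(1 − Γ) = 50·(0.85 − j0.45)/(1.15 + j0.45)

Z_L ≈ 25.4 − j29.5 Ω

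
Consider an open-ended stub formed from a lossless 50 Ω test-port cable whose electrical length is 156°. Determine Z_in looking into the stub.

Z_in ≈ +j112 Ω

tan(βl) = -0.445
For an open-ended stub, Z_in = −jZ_0·cot(βl) = −jZ_0/tan(βl)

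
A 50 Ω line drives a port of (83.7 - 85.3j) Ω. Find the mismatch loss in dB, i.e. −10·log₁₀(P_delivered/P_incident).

mismatch loss ≈ 1.77 dB

Γ = (33.7 − j85.3)/(133.7 − j85.3), |Γ| = 0.578
|Γ|² = 0.334, so P_del/P_inc = 1 − |Γ|² = 0.666
ML = −10·log₁₀(1 − |Γ|²)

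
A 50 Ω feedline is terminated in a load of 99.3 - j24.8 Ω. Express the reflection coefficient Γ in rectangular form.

Γ ≈ 0.348 − j0.108

Γ = (Z_L − Z_0)/(Z_L + Z_0) = (49.3 − j24.8)/(149.3 − j24.8)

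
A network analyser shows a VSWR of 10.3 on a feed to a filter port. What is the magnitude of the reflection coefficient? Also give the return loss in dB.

|Γ| = (S − 1)/(S + 1) = (10.3 − 1)/(10.3 + 1) = 9.3/11.3
RL = −20·log₁₀|Γ| = −20·log₁₀(0.823)

|Γ| ≈ 0.823; return loss ≈ 1.69 dB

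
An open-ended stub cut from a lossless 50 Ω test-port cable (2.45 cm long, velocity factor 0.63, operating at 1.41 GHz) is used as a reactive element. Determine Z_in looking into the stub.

λ = v/f = 0.63·c / 1.41 GHz = 0.134 m
βl = 2π·l/λ = 2π × 0.183 = 65.8°
tan(βl) = 2.23
For an open-ended stub, Z_in = −jZ_0·cot(βl) = −jZ_0/tan(βl)

Z_in ≈ −j22.5 Ω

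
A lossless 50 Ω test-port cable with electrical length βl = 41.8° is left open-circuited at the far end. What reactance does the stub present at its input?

tan(βl) = 0.894
For an open-circuited stub, Z_in = −jZ_0·cot(βl) = −jZ_0/tan(βl)

X_in ≈ -55.9 Ω (capacitive)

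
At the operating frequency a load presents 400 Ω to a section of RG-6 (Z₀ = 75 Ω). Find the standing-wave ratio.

Γ = (400 − 75)/(400 + 75) = 0.684
VSWR = (1 + 0.684)/(1 − 0.684)

VSWR ≈ 5.33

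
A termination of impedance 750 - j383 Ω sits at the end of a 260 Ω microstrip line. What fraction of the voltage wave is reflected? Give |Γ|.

|Γ| ≈ 0.576

Γ = (Z_L − Z_0)/(Z_L + Z_0) = (490 − j383)/(1010 − j383)
|Γ| = 622/1080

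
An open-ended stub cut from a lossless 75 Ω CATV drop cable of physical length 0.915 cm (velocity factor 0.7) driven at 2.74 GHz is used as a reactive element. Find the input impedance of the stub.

λ = v/f = 0.7·c / 2.74 GHz = 0.0766 m
βl = 2π·l/λ = 2π × 0.119 = 43°
tan(βl) = 0.932
For an open-ended stub, Z_in = −jZ_0·cot(βl) = −jZ_0/tan(βl)

Z_in ≈ −j80.5 Ω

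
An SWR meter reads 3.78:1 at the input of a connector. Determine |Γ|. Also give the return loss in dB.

|Γ| = (S − 1)/(S + 1) = (3.78 − 1)/(3.78 + 1) = 2.78/4.78
RL = −20·log₁₀|Γ| = −20·log₁₀(0.582)

|Γ| ≈ 0.582; return loss ≈ 4.71 dB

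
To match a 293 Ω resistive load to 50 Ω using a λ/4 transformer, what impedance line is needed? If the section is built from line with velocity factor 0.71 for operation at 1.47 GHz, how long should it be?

Z_qwt ≈ 121 Ω; length ≈ 3.62 cm

Z_qwt = √(Z_0·R_L) = √(50 × 293) = √14650
λ = 0.71·c/f = 0.145 m, so l = λ/4 = 0.0362 m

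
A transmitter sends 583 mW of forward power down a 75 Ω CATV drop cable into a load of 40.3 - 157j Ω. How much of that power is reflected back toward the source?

P_reflected ≈ 397 mW

|Γ| = |(-34.7 − j157)/(115.3 − j157)| = 0.825
|Γ|² = 0.681
P_refl = |Γ|²·P_inc = 397 mW, P_del = (1 − |Γ|²)·P_inc = 186 mW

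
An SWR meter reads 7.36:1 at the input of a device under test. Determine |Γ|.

|Γ| = (S − 1)/(S + 1) = (7.36 − 1)/(7.36 + 1) = 6.36/8.36

|Γ| ≈ 0.761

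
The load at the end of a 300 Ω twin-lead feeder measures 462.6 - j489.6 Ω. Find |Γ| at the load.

|Γ| ≈ 0.569

Γ = (Z_L − Z_0)/(Z_L + Z_0) = (162.6 − j489.6)/(762.6 − j489.6)
|Γ| = 516/906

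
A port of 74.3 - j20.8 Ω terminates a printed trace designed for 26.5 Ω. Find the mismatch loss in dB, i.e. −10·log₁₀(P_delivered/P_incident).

mismatch loss ≈ 1.29 dB

Γ = (47.8 − j20.8)/(100.8 − j20.8), |Γ| = 0.506
|Γ|² = 0.257, so P_del/P_inc = 1 − |Γ|² = 0.743
ML = −10·log₁₀(1 − |Γ|²)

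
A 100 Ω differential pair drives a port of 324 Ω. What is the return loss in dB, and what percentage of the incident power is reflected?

RL ≈ 5.54 dB; 27.9% of incident power reflected

Γ = (324 − 100)/(324 + 100) = 0.528
RL = −20·log₁₀(0.528) = 5.54 dB
P_refl/P_inc = |Γ|² = 0.279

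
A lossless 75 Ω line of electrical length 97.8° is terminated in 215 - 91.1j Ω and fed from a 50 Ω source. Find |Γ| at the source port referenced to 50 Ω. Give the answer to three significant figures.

|Γ| ≈ 0.432

tan(βl) = -7.3
Z_in = Z_0·(Z_L + jZ_0·tanβl)/(Z_0 + jZ_L·tanβl) = 23.4 + j19.1 Ω
Γ_s = (Z_in − Z_s)/(Z_in + Z_s) = (-26.6 + j19.1)/(73.4 + j19.1), |Γ_s| = 0.432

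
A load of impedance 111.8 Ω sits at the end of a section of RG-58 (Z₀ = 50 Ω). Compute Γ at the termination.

Γ = 0.382

Γ = (Z_L − Z_0)/(Z_L + Z_0) = (111.8 − 50)/(111.8 + 50) = 61.8/161.8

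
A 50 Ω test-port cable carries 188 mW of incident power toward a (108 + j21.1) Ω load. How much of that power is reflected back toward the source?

P_reflected ≈ 28.2 mW

|Γ| = |(58 + j21.1)/(158 + j21.1)| = 0.387
|Γ|² = 0.15
P_refl = |Γ|²·P_inc = 28.2 mW, P_del = (1 − |Γ|²)·P_inc = 160 mW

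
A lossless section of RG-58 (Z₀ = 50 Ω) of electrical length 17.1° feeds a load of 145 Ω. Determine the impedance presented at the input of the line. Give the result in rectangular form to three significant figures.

Z_in ≈ 88.4 − j63.5 Ω

tan(βl) = tan(17.1°) = 0.308
Z_in = Z_0·(Z_L + jZ_0·tanβl)/(Z_0 + jZ_L·tanβl)
     = 50·(145 + j15.4)/(50 + j44.6)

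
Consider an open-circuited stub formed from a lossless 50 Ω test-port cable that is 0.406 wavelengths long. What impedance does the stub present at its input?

βl = 2π × 0.406 = 146°
tan(βl) = -0.67
For an open-circuited stub, Z_in = −jZ_0·cot(βl) = −jZ_0/tan(βl)

Z_in ≈ +j74.6 Ω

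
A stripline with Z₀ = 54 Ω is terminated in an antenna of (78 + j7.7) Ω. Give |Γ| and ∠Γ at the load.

Γ = (Z_L − Z_0)/(Z_L + Z_0) = (24 + j7.7)/(132 + j7.7)
|Γ| = 25.2/132 = 0.191

Γ ≈ 0.191 ∠ 14.4°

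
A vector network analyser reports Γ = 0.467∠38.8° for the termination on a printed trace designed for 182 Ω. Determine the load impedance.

Z_L = Z_0·(1 + Γ)/(1 − Γ) = 182·(1.36 + j0.293)/(0.636 − j0.293)

Z_L ≈ 290 + j217 Ω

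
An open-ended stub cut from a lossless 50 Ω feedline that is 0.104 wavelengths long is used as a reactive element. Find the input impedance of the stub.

βl = 2π × 0.104 = 37.4°
tan(βl) = 0.766
For an open-ended stub, Z_in = −jZ_0·cot(βl) = −jZ_0/tan(βl)

Z_in ≈ −j65.3 Ω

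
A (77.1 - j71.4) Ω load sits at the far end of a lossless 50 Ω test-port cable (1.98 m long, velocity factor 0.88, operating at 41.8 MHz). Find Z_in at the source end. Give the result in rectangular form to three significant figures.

λ = v/f = 0.88·c / 41.8 MHz = 6.32 m
βl = 2π·l/λ = 2π × 0.314 = 113°
tan(βl) = tan(113°) = -2.37
Z_in = Z_0·(Z_L + jZ_0·tanβl)/(Z_0 + jZ_L·tanβl)
     = 50·(77.1 − j190)/(-119 − j183)

Z_in ≈ 26.8 + j38.6 Ω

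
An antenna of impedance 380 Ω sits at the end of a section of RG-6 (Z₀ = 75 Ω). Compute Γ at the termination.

Γ = (Z_L − Z_0)/(Z_L + Z_0) = (380 − 75)/(380 + 75) = 305/455

Γ = 0.67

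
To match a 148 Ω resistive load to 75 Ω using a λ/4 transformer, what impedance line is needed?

Z_qwt = √(Z_0·R_L) = √(75 × 148) = √11100

Z_qwt ≈ 105 Ω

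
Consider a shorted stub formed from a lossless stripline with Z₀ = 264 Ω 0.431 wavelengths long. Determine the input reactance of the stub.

βl = 2π × 0.431 = 155°
tan(βl) = -0.463
For a shorted stub, Z_in = jZ_0·tan(βl)

X_in ≈ -122 Ω (capacitive)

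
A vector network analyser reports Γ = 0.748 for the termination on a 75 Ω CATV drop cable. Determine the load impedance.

Z_L ≈ 520 Ω

Z_L = Z_0·(1 + Γ)/(1 − Γ) = 75·(1.75)/(0.252)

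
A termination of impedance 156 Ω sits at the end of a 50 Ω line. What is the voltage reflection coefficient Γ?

Γ = 0.515

Γ = (Z_L − Z_0)/(Z_L + Z_0) = (156 − 50)/(156 + 50) = 106/206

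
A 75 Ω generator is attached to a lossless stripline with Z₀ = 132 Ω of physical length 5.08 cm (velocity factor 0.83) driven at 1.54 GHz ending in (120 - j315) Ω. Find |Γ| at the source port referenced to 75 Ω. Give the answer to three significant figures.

|Γ| ≈ 0.805

λ = v/f = 0.83·c / 1.54 GHz = 0.162 m
βl = 2π·l/λ = 2π × 0.314 = 113°
tan(βl) = -2.34
Z_in = Z_0·(Z_L + jZ_0·tanβl)/(Z_0 + jZ_L·tanβl) = 30.4 + j122 Ω
Γ_s = (Z_in − Z_s)/(Z_in + Z_s) = (-44.6 + j122)/(105 + j122), |Γ_s| = 0.805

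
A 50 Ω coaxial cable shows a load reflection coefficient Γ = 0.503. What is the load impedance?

Z_L ≈ 151 Ω

Z_L = Z_0·(1 + Γ)/(1 − Γ) = 50·(1.5)/(0.497)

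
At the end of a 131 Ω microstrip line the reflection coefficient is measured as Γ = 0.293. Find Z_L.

Z_L = Z_0·(1 + Γ)/(1 − Γ) = 131·(1.29)/(0.707)

Z_L ≈ 240 Ω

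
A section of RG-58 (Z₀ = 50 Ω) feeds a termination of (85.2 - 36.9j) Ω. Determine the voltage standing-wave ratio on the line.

VSWR ≈ 2.14

Γ = (Z_L − Z_0)/(Z_L + Z_0) = (35.2 − j36.9)/(135.2 − j36.9)
|Γ| = 51/140 = 0.364
VSWR = (1 + |Γ|)/(1 − |Γ|) = 1.36/0.636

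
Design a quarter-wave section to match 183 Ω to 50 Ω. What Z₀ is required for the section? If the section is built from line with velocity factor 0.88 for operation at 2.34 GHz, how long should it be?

Z_qwt ≈ 95.7 Ω; length ≈ 2.82 cm

Z_qwt = √(Z_0·R_L) = √(50 × 183) = √9150
λ = 0.88·c/f = 0.113 m, so l = λ/4 = 0.0282 m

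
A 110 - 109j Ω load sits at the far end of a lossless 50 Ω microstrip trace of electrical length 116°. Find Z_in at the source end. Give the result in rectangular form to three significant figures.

tan(βl) = tan(116°) = -2.05
Z_in = Z_0·(Z_L + jZ_0·tanβl)/(Z_0 + jZ_L·tanβl)
     = 50·(110 − j212)/(-173 − j226)

Z_in ≈ 17.7 + j38 Ω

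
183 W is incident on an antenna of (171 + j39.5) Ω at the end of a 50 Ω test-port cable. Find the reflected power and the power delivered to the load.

P_reflected ≈ 58.8 W; P_delivered ≈ 124 W

|Γ| = |(121 + j39.5)/(221 + j39.5)| = 0.567
|Γ|² = 0.321
P_refl = |Γ|²·P_inc = 58.8 W, P_del = (1 − |Γ|²)·P_inc = 124 W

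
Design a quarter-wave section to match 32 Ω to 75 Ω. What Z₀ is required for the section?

Z_qwt ≈ 49 Ω

Z_qwt = √(Z_0·R_L) = √(75 × 32) = √2400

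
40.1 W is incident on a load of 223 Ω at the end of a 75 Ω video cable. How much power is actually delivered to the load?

P_delivered ≈ 30.2 W

Γ = (223 − 75)/(223 + 75) = 0.497
|Γ|² = 0.247
P_refl = |Γ|²·P_inc = 9.89 W, P_del = (1 − |Γ|²)·P_inc = 30.2 W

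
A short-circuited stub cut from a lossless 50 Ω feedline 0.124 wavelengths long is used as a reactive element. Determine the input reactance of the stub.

βl = 2π × 0.124 = 44.6°
tan(βl) = 0.988
For a short-circuited stub, Z_in = jZ_0·tan(βl)

X_in ≈ 49.4 Ω (inductive)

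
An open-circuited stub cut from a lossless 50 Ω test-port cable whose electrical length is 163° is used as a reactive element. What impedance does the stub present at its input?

tan(βl) = -0.306
For an open-circuited stub, Z_in = −jZ_0·cot(βl) = −jZ_0/tan(βl)

Z_in ≈ +j164 Ω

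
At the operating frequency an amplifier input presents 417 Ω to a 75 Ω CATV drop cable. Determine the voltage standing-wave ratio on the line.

For a purely resistive load, VSWR = R_L/Z_0 or Z_0/R_L (whichever > 1) = 417/75

VSWR ≈ 5.56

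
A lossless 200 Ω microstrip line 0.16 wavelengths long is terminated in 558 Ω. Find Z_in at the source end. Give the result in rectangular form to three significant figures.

βl = 2π × 0.16 = 57.6°
tan(βl) = tan(57.6°) = 1.58
Z_in = Z_0·(Z_L + jZ_0·tanβl)/(Z_0 + jZ_L·tanβl)
     = 200·(558 + j315)/(200 + j879)

Z_in ≈ 95.6 − j105 Ω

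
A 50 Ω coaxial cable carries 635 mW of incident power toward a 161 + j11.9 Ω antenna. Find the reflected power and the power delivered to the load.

P_reflected ≈ 177 mW; P_delivered ≈ 458 mW

|Γ| = |(111 + j11.9)/(211 + j11.9)| = 0.528
|Γ|² = 0.279
P_refl = |Γ|²·P_inc = 177 mW, P_del = (1 − |Γ|²)·P_inc = 458 mW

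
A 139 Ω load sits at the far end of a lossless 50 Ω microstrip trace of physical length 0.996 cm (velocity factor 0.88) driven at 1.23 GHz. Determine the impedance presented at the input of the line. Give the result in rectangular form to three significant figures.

Z_in ≈ 89.3 − j59.5 Ω

λ = v/f = 0.88·c / 1.23 GHz = 0.215 m
βl = 2π·l/λ = 2π × 0.0464 = 16.7°
tan(βl) = tan(16.7°) = 0.3
Z_in = Z_0·(Z_L + jZ_0·tanβl)/(Z_0 + jZ_L·tanβl)
     = 50·(139 + j15)/(50 + j41.7)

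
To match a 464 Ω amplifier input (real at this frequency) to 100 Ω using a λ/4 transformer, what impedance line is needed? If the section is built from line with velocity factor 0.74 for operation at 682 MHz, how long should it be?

Z_qwt ≈ 215 Ω; length ≈ 8.14 cm

Z_qwt = √(Z_0·R_L) = √(100 × 464) = √46400
λ = 0.74·c/f = 0.326 m, so l = λ/4 = 0.0814 m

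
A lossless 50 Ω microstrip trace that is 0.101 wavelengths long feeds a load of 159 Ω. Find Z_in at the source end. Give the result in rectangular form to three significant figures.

Z_in ≈ 37.8 − j51.8 Ω

βl = 2π × 0.101 = 36.4°
tan(βl) = tan(36.4°) = 0.736
Z_in = Z_0·(Z_L + jZ_0·tanβl)/(Z_0 + jZ_L·tanβl)
     = 50·(159 + j36.8)/(50 + j117)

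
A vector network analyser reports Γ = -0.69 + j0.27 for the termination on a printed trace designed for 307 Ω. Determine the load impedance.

Z_L ≈ 47.3 + j56.6 Ω

Z_L = Z_0·(1 + Γ)/(1 − Γ) = 307·(0.31 + j0.27)/(1.69 − j0.27)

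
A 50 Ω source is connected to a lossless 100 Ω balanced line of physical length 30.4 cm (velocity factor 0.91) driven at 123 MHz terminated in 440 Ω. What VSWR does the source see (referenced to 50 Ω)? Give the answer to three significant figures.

VSWR ≈ 5.12

λ = v/f = 0.91·c / 123 MHz = 2.22 m
βl = 2π·l/λ = 2π × 0.137 = 49.3°
tan(βl) = 1.16
Z_in = Z_0·(Z_L + jZ_0·tanβl)/(Z_0 + jZ_L·tanβl) = 38.1 − j78.5 Ω
Γ_s = (Z_in − Z_s)/(Z_in + Z_s) = (-11.9 − j78.5)/(88.1 − j78.5), |Γ_s| = 0.673
VSWR = (1 + |Γ_s|)/(1 − |Γ_s|)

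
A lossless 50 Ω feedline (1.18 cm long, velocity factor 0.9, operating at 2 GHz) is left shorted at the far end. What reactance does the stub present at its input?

X_in ≈ 30.6 Ω (inductive)

λ = v/f = 0.9·c / 2 GHz = 0.135 m
βl = 2π·l/λ = 2π × 0.0874 = 31.5°
tan(βl) = 0.612
For a shorted stub, Z_in = jZ_0·tan(βl)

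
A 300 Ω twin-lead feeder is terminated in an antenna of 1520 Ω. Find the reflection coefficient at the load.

Γ = (Z_L − Z_0)/(Z_L + Z_0) = (1520 − 300)/(1520 + 300) = 1220/1820

Γ = 0.67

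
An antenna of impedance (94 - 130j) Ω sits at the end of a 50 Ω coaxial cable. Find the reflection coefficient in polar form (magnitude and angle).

Γ ≈ 0.707 ∠ -29.2°

Γ = (Z_L − Z_0)/(Z_L + Z_0) = (44 − j130)/(144 − j130)
|Γ| = 137/194 = 0.707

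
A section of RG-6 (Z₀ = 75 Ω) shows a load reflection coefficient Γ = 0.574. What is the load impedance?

Z_L ≈ 277 Ω

Z_L = Z_0·(1 + Γ)/(1 − Γ) = 75·(1.57)/(0.426)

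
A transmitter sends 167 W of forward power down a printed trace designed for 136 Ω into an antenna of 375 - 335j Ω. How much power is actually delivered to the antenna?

P_delivered ≈ 91.3 W

|Γ| = |(239 − j335)/(511 − j335)| = 0.673
|Γ|² = 0.454
P_refl = |Γ|²·P_inc = 75.7 W, P_del = (1 − |Γ|²)·P_inc = 91.3 W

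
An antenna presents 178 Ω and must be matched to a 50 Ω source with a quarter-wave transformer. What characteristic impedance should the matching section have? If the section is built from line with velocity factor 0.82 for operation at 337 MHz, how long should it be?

Z_qwt ≈ 94.3 Ω; length ≈ 18.2 cm

Z_qwt = √(Z_0·R_L) = √(50 × 178) = √8900
λ = 0.82·c/f = 0.73 m, so l = λ/4 = 0.182 m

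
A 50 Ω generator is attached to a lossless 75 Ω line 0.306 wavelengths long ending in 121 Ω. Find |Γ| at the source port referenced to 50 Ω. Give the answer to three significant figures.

|Γ| ≈ 0.159

βl = 2π × 0.306 = 110°
tan(βl) = -2.72
Z_in = Z_0·(Z_L + jZ_0·tanβl)/(Z_0 + jZ_L·tanβl) = 50.2 + j16.1 Ω
Γ_s = (Z_in − Z_s)/(Z_in + Z_s) = (0.156 + j16.1)/(100 + j16.1), |Γ_s| = 0.159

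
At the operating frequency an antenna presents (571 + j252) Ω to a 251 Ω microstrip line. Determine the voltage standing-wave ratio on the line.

Γ = (Z_L − Z_0)/(Z_L + Z_0) = (320 + j252)/(822 + j252)
|Γ| = 407/860 = 0.474
VSWR = (1 + |Γ|)/(1 − |Γ|) = 1.47/0.526

VSWR ≈ 2.8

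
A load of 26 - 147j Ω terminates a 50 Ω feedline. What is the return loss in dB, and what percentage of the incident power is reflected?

RL ≈ 0.915 dB; 81% of incident power reflected

Γ = (-24 − j147)/(76 − j147), |Γ| = 0.9
RL = −20·log₁₀(0.9) = 0.915 dB
P_refl/P_inc = |Γ|² = 0.81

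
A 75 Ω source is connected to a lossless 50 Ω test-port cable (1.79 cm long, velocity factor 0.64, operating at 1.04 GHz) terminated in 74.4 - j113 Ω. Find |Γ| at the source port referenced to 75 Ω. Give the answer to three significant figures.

λ = v/f = 0.64·c / 1.04 GHz = 0.185 m
βl = 2π·l/λ = 2π × 0.097 = 34.9°
tan(βl) = 0.698
Z_in = Z_0·(Z_L + jZ_0·tanβl)/(Z_0 + jZ_L·tanβl) = 14.3 − j36.1 Ω
Γ_s = (Z_in − Z_s)/(Z_in + Z_s) = (-60.7 − j36.1)/(89.3 − j36.1), |Γ_s| = 0.733

|Γ| ≈ 0.733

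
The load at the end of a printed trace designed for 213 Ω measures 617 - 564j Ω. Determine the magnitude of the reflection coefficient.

Γ = (Z_L − Z_0)/(Z_L + Z_0) = (404 − j564)/(830 − j564)
|Γ| = 694/1000

|Γ| ≈ 0.691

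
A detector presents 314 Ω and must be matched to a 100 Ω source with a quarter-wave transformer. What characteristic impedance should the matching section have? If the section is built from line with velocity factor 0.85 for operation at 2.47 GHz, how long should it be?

Z_qwt = √(Z_0·R_L) = √(100 × 314) = √31400
λ = 0.85·c/f = 0.103 m, so l = λ/4 = 0.0258 m

Z_qwt ≈ 177 Ω; length ≈ 2.58 cm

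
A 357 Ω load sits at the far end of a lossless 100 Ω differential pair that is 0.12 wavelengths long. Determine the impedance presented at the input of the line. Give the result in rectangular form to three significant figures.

βl = 2π × 0.12 = 43.2°
tan(βl) = tan(43.2°) = 0.939
Z_in = Z_0·(Z_L + jZ_0·tanβl)/(Z_0 + jZ_L·tanβl)
     = 100·(357 + j93.9)/(100 + j335)

Z_in ≈ 54.9 − j90.1 Ω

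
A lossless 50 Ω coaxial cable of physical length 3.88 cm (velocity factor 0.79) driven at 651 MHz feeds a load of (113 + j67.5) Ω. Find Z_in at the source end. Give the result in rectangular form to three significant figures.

Z_in ≈ 57.3 − j65.4 Ω

λ = v/f = 0.79·c / 651 MHz = 0.364 m
βl = 2π·l/λ = 2π × 0.107 = 38.4°
tan(βl) = tan(38.4°) = 0.792
Z_in = Z_0·(Z_L + jZ_0·tanβl)/(Z_0 + jZ_L·tanβl)
     = 50·(113 + j107)/(-3.44 + j89.5)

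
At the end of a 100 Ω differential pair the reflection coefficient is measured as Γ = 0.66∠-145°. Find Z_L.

Z_L ≈ 22.4 − j30.1 Ω

Z_L = Z_0·(1 + Γ)/(1 − Γ) = 100·(0.459 − j0.379)/(1.54 + j0.379)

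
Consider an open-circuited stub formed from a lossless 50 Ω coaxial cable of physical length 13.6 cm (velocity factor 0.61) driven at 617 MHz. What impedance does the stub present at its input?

λ = v/f = 0.61·c / 617 MHz = 0.297 m
βl = 2π·l/λ = 2π × 0.459 = 165°
tan(βl) = -0.267
For an open-circuited stub, Z_in = −jZ_0·cot(βl) = −jZ_0/tan(βl)

Z_in ≈ +j188 Ω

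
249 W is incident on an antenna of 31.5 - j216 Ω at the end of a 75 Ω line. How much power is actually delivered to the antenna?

|Γ| = |(-43.5 − j216)/(106.5 − j216)| = 0.915
|Γ|² = 0.837
P_refl = |Γ|²·P_inc = 208 W, P_del = (1 − |Γ|²)·P_inc = 40.6 W

P_delivered ≈ 40.6 W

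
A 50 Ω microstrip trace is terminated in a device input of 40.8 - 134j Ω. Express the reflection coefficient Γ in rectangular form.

Γ ≈ 0.653 − j0.511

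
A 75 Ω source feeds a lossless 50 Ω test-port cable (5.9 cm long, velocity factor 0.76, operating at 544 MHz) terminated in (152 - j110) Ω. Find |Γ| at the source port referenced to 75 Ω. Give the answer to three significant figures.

|Γ| ≈ 0.721

λ = v/f = 0.76·c / 544 MHz = 0.419 m
βl = 2π·l/λ = 2π × 0.141 = 50.7°
tan(βl) = 1.22
Z_in = Z_0·(Z_L + jZ_0·tanβl)/(Z_0 + jZ_L·tanβl) = 13.8 − j27.2 Ω
Γ_s = (Z_in − Z_s)/(Z_in + Z_s) = (-61.2 − j27.2)/(88.8 − j27.2), |Γ_s| = 0.721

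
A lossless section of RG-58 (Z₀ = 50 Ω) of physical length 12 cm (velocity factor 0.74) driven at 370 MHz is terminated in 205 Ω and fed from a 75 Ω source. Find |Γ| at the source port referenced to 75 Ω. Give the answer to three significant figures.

λ = v/f = 0.74·c / 370 MHz = 0.6 m
βl = 2π·l/λ = 2π × 0.2 = 72°
tan(βl) = 3.08
Z_in = Z_0·(Z_L + jZ_0·tanβl)/(Z_0 + jZ_L·tanβl) = 13.4 − j15.2 Ω
Γ_s = (Z_in − Z_s)/(Z_in + Z_s) = (-61.6 − j15.2)/(88.4 − j15.2), |Γ_s| = 0.707

|Γ| ≈ 0.707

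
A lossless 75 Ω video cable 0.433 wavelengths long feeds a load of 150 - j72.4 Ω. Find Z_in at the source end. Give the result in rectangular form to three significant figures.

βl = 2π × 0.433 = 156°
tan(βl) = tan(156°) = -0.448
Z_in = Z_0·(Z_L + jZ_0·tanβl)/(Z_0 + jZ_L·tanβl)
     = 75·(150 − j106)/(42.6 − j67.2)

Z_in ≈ 160 + j66 Ω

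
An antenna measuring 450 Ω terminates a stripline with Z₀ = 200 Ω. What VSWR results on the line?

Γ = (450 − 200)/(450 + 200) = 0.385
VSWR = (1 + 0.385)/(1 − 0.385)

VSWR ≈ 2.25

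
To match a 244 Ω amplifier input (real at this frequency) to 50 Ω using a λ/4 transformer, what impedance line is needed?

Z_qwt ≈ 110 Ω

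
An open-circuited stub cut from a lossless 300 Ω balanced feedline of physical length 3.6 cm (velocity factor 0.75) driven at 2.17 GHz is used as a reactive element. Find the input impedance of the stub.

λ = v/f = 0.75·c / 2.17 GHz = 0.104 m
βl = 2π·l/λ = 2π × 0.347 = 125°
tan(βl) = -1.43
For an open-circuited stub, Z_in = −jZ_0·cot(βl) = −jZ_0/tan(βl)

Z_in ≈ +j210 Ω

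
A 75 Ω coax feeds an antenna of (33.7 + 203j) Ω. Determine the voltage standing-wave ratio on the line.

VSWR ≈ 18.9

Γ = (Z_L − Z_0)/(Z_L + Z_0) = (-41.3 + j203)/(108.7 + j203)
|Γ| = 207/230 = 0.9
VSWR = (1 + |Γ|)/(1 − |Γ|) = 1.9/0.1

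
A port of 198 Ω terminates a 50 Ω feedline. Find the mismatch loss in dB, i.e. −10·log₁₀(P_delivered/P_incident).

mismatch loss ≈ 1.91 dB

Γ = (198 − 50)/(198 + 50) = 0.597
|Γ|² = 0.356, so P_del/P_inc = 1 − |Γ|² = 0.644
ML = −10·log₁₀(1 − |Γ|²)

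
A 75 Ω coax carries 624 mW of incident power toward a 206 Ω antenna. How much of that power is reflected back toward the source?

P_reflected ≈ 136 mW

Γ = (206 − 75)/(206 + 75) = 0.466
|Γ|² = 0.217
P_refl = |Γ|²·P_inc = 136 mW, P_del = (1 − |Γ|²)·P_inc = 488 mW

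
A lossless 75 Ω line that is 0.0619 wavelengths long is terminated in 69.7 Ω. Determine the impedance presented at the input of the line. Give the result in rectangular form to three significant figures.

Z_in ≈ 71.1 + j3.66 Ω

βl = 2π × 0.0619 = 22.3°
tan(βl) = tan(22.3°) = 0.41
Z_in = Z_0·(Z_L + jZ_0·tanβl)/(Z_0 + jZ_L·tanβl)
     = 75·(69.7 + j30.7)/(75 + j28.6)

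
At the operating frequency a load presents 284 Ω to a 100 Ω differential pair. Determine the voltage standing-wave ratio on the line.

Γ = (284 − 100)/(284 + 100) = 0.479
VSWR = (1 + 0.479)/(1 − 0.479)

VSWR ≈ 2.84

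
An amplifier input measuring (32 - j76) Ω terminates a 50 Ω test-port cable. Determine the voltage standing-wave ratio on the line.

VSWR ≈ 5.64

Γ = (Z_L − Z_0)/(Z_L + Z_0) = (-18 − j76)/(82 − j76)
|Γ| = 78.1/112 = 0.699
VSWR = (1 + |Γ|)/(1 − |Γ|) = 1.7/0.301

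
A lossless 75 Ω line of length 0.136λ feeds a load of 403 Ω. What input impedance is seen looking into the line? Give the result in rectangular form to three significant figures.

Z_in ≈ 23.9 − j61.4 Ω

βl = 2π × 0.136 = 49°
tan(βl) = tan(49°) = 1.15
Z_in = Z_0·(Z_L + jZ_0·tanβl)/(Z_0 + jZ_L·tanβl)
     = 75·(403 + j86.2)/(75 + j463)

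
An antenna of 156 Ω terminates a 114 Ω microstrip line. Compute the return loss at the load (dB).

RL ≈ 16.2 dB

Γ = (156 − 114)/(156 + 114) = 0.156
RL = −20·log₁₀|Γ| = −20·log₁₀(0.156)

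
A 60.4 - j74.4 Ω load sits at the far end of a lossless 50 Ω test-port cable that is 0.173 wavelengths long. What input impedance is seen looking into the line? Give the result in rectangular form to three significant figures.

Z_in ≈ 14 − j2.97 Ω

βl = 2π × 0.173 = 62.3°
tan(βl) = tan(62.3°) = 1.9
Z_in = Z_0·(Z_L + jZ_0·tanβl)/(Z_0 + jZ_L·tanβl)
     = 50·(60.4 + j20.8)/(192 + j115)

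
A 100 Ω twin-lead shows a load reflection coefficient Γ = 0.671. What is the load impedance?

Z_L ≈ 508 Ω

Z_L = Z_0·(1 + Γ)/(1 − Γ) = 100·(1.67)/(0.329)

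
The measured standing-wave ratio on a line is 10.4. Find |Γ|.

|Γ| ≈ 0.825

|Γ| = (S − 1)/(S + 1) = (10.4 − 1)/(10.4 + 1) = 9.4/11.4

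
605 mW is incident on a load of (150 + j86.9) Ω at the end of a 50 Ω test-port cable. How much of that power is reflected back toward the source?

P_reflected ≈ 223 mW

|Γ| = |(100 + j86.9)/(200 + j86.9)| = 0.608
|Γ|² = 0.369
P_refl = |Γ|²·P_inc = 223 mW, P_del = (1 − |Γ|²)·P_inc = 382 mW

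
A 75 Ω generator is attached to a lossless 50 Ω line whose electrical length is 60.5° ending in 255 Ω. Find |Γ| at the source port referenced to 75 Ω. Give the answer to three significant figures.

tan(βl) = 1.77
Z_in = Z_0·(Z_L + jZ_0·tanβl)/(Z_0 + jZ_L·tanβl) = 12.8 − j26.9 Ω
Γ_s = (Z_in − Z_s)/(Z_in + Z_s) = (-62.2 − j26.9)/(87.8 − j26.9), |Γ_s| = 0.738

|Γ| ≈ 0.738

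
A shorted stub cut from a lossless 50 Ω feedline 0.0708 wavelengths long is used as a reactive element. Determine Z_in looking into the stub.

Z_in ≈ +j23.8 Ω

βl = 2π × 0.0708 = 25.5°
tan(βl) = 0.477
For a shorted stub, Z_in = jZ_0·tan(βl)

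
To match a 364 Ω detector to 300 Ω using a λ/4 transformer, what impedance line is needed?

Z_qwt ≈ 330 Ω

Z_qwt = √(Z_0·R_L) = √(300 × 364) = √109200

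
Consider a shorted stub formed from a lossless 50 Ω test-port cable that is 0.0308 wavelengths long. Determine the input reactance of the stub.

X_in ≈ 9.8 Ω (inductive)

βl = 2π × 0.0308 = 11.1°
tan(βl) = 0.196
For a shorted stub, Z_in = jZ_0·tan(βl)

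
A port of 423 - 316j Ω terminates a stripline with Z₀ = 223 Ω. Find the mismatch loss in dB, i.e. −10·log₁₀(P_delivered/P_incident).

Γ = (200 − j316)/(646 − j316), |Γ| = 0.52
|Γ|² = 0.27, so P_del/P_inc = 1 − |Γ|² = 0.73
ML = −10·log₁₀(1 − |Γ|²)

mismatch loss ≈ 1.37 dB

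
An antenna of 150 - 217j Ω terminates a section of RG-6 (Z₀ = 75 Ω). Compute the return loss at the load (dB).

RL ≈ 2.68 dB

Γ = (75 − j217)/(225 − j217), |Γ| = 0.734
RL = −20·log₁₀|Γ| = −20·log₁₀(0.734)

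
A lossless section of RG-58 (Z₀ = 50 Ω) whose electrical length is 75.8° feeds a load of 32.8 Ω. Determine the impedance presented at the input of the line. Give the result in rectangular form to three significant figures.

tan(βl) = tan(75.8°) = 3.95
Z_in = Z_0·(Z_L + jZ_0·tanβl)/(Z_0 + jZ_L·tanβl)
     = 50·(32.8 + j198)/(50 + j130)

Z_in ≈ 70.6 + j14.6 Ω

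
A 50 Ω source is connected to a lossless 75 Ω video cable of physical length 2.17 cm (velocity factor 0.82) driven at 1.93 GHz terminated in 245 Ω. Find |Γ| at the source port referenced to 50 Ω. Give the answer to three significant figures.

λ = v/f = 0.82·c / 1.93 GHz = 0.127 m
βl = 2π·l/λ = 2π × 0.17 = 61.3°
tan(βl) = 1.83
Z_in = Z_0·(Z_L + jZ_0·tanβl)/(Z_0 + jZ_L·tanβl) = 29 − j36.2 Ω
Γ_s = (Z_in − Z_s)/(Z_in + Z_s) = (-21 − j36.2)/(79 − j36.2), |Γ_s| = 0.481

|Γ| ≈ 0.481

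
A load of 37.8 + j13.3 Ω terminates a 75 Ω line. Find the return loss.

Γ = (-37.2 + j13.3)/(112.8 + j13.3), |Γ| = 0.348
RL = −20·log₁₀|Γ| = −20·log₁₀(0.348)

RL ≈ 9.17 dB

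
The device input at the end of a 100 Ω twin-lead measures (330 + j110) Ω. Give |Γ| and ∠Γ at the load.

Γ ≈ 0.574 ∠ 11.2°

Γ = (Z_L − Z_0)/(Z_L + Z_0) = (230 + j110)/(430 + j110)
|Γ| = 255/444 = 0.574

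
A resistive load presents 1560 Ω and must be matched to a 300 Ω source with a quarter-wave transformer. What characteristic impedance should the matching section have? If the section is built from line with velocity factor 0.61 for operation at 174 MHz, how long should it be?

Z_qwt ≈ 684 Ω; length ≈ 26.3 cm

Z_qwt = √(Z_0·R_L) = √(300 × 1560) = √468000
λ = 0.61·c/f = 1.05 m, so l = λ/4 = 0.263 m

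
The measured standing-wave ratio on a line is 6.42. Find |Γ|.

|Γ| = (S − 1)/(S + 1) = (6.42 − 1)/(6.42 + 1) = 5.42/7.42

|Γ| ≈ 0.73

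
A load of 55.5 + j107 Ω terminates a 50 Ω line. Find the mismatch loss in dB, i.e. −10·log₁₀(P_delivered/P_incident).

Γ = (5.5 + j107)/(105.5 + j107), |Γ| = 0.713
|Γ|² = 0.508, so P_del/P_inc = 1 − |Γ|² = 0.492
ML = −10·log₁₀(1 − |Γ|²)

mismatch loss ≈ 3.08 dB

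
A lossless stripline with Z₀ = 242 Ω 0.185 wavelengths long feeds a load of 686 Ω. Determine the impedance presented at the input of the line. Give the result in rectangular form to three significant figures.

βl = 2π × 0.185 = 66.6°
tan(βl) = tan(66.6°) = 2.31
Z_in = Z_0·(Z_L + jZ_0·tanβl)/(Z_0 + jZ_L·tanβl)
     = 242·(686 + j559)/(242 + j1590)

Z_in ≈ 99 − j89.6 Ω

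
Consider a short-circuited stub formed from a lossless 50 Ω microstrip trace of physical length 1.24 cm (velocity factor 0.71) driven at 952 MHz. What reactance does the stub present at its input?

λ = v/f = 0.71·c / 952 MHz = 0.224 m
βl = 2π·l/λ = 2π × 0.0554 = 20°
tan(βl) = 0.363
For a short-circuited stub, Z_in = jZ_0·tan(βl)

X_in ≈ 18.2 Ω (inductive)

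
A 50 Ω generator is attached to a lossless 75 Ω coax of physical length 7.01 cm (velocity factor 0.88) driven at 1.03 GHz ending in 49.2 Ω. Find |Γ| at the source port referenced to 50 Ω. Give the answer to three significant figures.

λ = v/f = 0.88·c / 1.03 GHz = 0.256 m
βl = 2π·l/λ = 2π × 0.273 = 98.5°
tan(βl) = -6.72
Z_in = Z_0·(Z_L + jZ_0·tanβl)/(Z_0 + jZ_L·tanβl) = 111 − j14 Ω
Γ_s = (Z_in − Z_s)/(Z_in + Z_s) = (61.1 − j14)/(161 − j14), |Γ_s| = 0.388

|Γ| ≈ 0.388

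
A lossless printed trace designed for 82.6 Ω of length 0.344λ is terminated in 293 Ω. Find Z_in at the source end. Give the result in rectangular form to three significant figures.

Z_in ≈ 32.6 + j49.2 Ω

βl = 2π × 0.344 = 124°
tan(βl) = tan(124°) = -1.49
Z_in = Z_0·(Z_L + jZ_0·tanβl)/(Z_0 + jZ_L·tanβl)
     = 82.6·(293 − j123)/(82.6 − j437)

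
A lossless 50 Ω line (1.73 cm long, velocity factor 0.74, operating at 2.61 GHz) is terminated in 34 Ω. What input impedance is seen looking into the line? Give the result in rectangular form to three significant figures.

λ = v/f = 0.74·c / 2.61 GHz = 0.0851 m
βl = 2π·l/λ = 2π × 0.203 = 73.2°
tan(βl) = tan(73.2°) = 3.32
Z_in = Z_0·(Z_L + jZ_0·tanβl)/(Z_0 + jZ_L·tanβl)
     = 50·(34 + j166)/(50 + j113)

Z_in ≈ 67 + j14.6 Ω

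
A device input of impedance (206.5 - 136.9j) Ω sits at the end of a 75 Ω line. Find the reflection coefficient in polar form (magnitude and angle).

Γ ≈ 0.606 ∠ -20.2°

Γ = (Z_L − Z_0)/(Z_L + Z_0) = (131.5 − j136.9)/(281.5 − j136.9)
|Γ| = 190/313 = 0.606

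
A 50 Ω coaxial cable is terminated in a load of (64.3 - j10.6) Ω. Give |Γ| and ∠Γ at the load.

Γ ≈ 0.155 ∠ -31.2°

Γ = (Z_L − Z_0)/(Z_L + Z_0) = (14.3 − j10.6)/(114.3 − j10.6)
|Γ| = 17.8/115 = 0.155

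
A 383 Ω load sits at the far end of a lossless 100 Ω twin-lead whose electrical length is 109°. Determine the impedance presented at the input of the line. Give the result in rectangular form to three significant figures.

tan(βl) = tan(109°) = -2.9
Z_in = Z_0·(Z_L + jZ_0·tanβl)/(Z_0 + jZ_L·tanβl)
     = 100·(383 − j290)/(100 − j1110)

Z_in ≈ 29 + j31.8 Ω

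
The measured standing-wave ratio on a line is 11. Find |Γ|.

|Γ| = (S − 1)/(S + 1) = (11 − 1)/(11 + 1) = 10/12

|Γ| ≈ 0.833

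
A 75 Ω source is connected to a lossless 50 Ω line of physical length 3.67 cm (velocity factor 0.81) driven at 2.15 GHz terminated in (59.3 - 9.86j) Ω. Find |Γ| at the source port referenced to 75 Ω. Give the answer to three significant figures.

|Γ| ≈ 0.226

λ = v/f = 0.81·c / 2.15 GHz = 0.113 m
βl = 2π·l/λ = 2π × 0.325 = 117°
tan(βl) = -1.97
Z_in = Z_0·(Z_L + jZ_0·tanβl)/(Z_0 + jZ_L·tanβl) = 49.6 + j12.4 Ω
Γ_s = (Z_in − Z_s)/(Z_in + Z_s) = (-25.4 + j12.4)/(125 + j12.4), |Γ_s| = 0.226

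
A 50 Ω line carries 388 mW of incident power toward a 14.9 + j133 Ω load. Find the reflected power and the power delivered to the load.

P_reflected ≈ 335 mW; P_delivered ≈ 52.8 mW

|Γ| = |(-35.1 + j133)/(64.9 + j133)| = 0.929
|Γ|² = 0.864
P_refl = |Γ|²·P_inc = 335 mW, P_del = (1 − |Γ|²)·P_inc = 52.8 mW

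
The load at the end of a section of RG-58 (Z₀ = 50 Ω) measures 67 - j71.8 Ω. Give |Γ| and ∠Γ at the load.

Γ ≈ 0.538 ∠ -45.1°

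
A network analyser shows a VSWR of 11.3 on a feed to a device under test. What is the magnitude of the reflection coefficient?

|Γ| ≈ 0.837

|Γ| = (S − 1)/(S + 1) = (11.3 − 1)/(11.3 + 1) = 10.3/12.3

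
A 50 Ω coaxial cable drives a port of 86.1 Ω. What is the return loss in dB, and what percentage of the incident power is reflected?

RL ≈ 11.5 dB; 7.04% of incident power reflected

Γ = (86.1 − 50)/(86.1 + 50) = 0.265
RL = −20·log₁₀(0.265) = 11.5 dB
P_refl/P_inc = |Γ|² = 0.0704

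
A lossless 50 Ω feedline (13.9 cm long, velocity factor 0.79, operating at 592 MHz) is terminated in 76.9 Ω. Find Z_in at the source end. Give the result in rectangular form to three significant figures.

λ = v/f = 0.79·c / 592 MHz = 0.4 m
βl = 2π·l/λ = 2π × 0.347 = 125°
tan(βl) = tan(125°) = -1.43
Z_in = Z_0·(Z_L + jZ_0·tanβl)/(Z_0 + jZ_L·tanβl)
     = 50·(76.9 − j71.4)/(50 − j110)

Z_in ≈ 40.1 + j16.7 Ω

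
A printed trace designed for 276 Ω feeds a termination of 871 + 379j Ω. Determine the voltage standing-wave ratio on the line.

Γ = (Z_L − Z_0)/(Z_L + Z_0) = (595 + j379)/(1147 + j379)
|Γ| = 705/1210 = 0.584
VSWR = (1 + |Γ|)/(1 − |Γ|) = 1.58/0.416

VSWR ≈ 3.81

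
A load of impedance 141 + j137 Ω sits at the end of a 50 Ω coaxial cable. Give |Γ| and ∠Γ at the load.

Γ ≈ 0.7 ∠ 20.8°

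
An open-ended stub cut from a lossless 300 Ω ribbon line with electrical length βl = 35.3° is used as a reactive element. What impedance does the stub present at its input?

tan(βl) = 0.708
For an open-ended stub, Z_in = −jZ_0·cot(βl) = −jZ_0/tan(βl)

Z_in ≈ −j424 Ω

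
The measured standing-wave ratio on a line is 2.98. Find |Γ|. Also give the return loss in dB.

|Γ| ≈ 0.497; return loss ≈ 6.06 dB

|Γ| = (S − 1)/(S + 1) = (2.98 − 1)/(2.98 + 1) = 1.98/3.98
RL = −20·log₁₀|Γ| = −20·log₁₀(0.497)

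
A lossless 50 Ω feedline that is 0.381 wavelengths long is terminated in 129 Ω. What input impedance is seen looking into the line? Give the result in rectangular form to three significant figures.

βl = 2π × 0.381 = 137°
tan(βl) = tan(137°) = -0.927
Z_in = Z_0·(Z_L + jZ_0·tanβl)/(Z_0 + jZ_L·tanβl)
     = 50·(129 − j46.4)/(50 − j120)

Z_in ≈ 35.7 + j39 Ω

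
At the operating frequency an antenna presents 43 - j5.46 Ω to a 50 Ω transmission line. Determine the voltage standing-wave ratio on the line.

VSWR ≈ 1.21

Γ = (Z_L − Z_0)/(Z_L + Z_0) = (-7 − j5.46)/(93 − j5.46)
|Γ| = 8.88/93.2 = 0.0953
VSWR = (1 + |Γ|)/(1 − |Γ|) = 1.1/0.905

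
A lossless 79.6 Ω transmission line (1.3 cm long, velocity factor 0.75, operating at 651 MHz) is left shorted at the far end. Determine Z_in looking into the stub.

Z_in ≈ +j19.2 Ω

λ = v/f = 0.75·c / 651 MHz = 0.346 m
βl = 2π·l/λ = 2π × 0.0376 = 13.5°
tan(βl) = 0.241
For a shorted stub, Z_in = jZ_0·tan(βl)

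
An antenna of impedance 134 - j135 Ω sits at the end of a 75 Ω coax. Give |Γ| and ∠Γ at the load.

Γ = (Z_L − Z_0)/(Z_L + Z_0) = (59 − j135)/(209 − j135)
|Γ| = 147/249 = 0.592

Γ ≈ 0.592 ∠ -33.5°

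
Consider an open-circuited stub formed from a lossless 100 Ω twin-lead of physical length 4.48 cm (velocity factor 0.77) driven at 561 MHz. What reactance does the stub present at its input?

λ = v/f = 0.77·c / 561 MHz = 0.412 m
βl = 2π·l/λ = 2π × 0.109 = 39.2°
tan(βl) = 0.815
For an open-circuited stub, Z_in = −jZ_0·cot(βl) = −jZ_0/tan(βl)

X_in ≈ -123 Ω (capacitive)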